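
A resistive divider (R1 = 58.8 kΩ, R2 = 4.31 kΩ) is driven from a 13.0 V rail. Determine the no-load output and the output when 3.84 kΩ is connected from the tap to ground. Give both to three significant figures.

Open-circuit: V = 13.0 × 4.31/(58.8 + 4.31) = 0.888 V.
With the load, R2 becomes R2‖R_L = 2.031 kΩ, so V = 13.0 × 2.031/60.83 = 0.434 V.

Unloaded: 0.888 V; loaded: 0.434 V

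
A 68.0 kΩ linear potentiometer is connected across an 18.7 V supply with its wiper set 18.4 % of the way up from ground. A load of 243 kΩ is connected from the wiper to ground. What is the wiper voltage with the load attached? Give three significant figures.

The wiper splits the pot into (1−α)R = 55.49 kΩ above and αR = 12.51 kΩ below.
Lower section ‖ load = 11.90 kΩ.
V_wiper = 18.7 × 11.90/(55.49 + 11.90) = 3.30 V.

V ≈ 3.30 V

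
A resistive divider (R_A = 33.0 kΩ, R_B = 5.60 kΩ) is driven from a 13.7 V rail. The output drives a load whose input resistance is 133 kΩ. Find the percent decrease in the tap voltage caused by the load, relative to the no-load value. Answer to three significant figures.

The divider's output (Thévenin) resistance is R_A‖R_B = 4.788 kΩ.
Fractional drop under load = R_th/(R_th + R_L) = 4.788 / (4.788 + 133) = 0.03475.
So the output falls by 3.47 %.

3.47 %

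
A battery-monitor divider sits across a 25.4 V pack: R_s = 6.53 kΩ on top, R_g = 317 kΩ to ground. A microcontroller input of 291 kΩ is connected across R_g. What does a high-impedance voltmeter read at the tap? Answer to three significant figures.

The load sits in parallel with R_g: R_g‖R_L = (317 × 291) / (317 + 291) = 151.7 kΩ.
V_out = 25.4 × 151.7 / (6.53 + 151.7) = 25.4 × 151.7/158.3 = 24.4 V.

V_out ≈ 24.4 V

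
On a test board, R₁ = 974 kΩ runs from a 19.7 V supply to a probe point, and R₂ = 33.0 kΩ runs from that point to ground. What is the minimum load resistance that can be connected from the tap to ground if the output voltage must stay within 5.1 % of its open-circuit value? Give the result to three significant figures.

Output resistance R_th = R₁‖R₂ = (974 × 33.0)/1007 = 31.92 kΩ.
The fractional drop is R_th/(R_th + R_L); requiring this ≤ 0.0510 gives R_L ≥ R_th(1/0.0510 − 1) = 31.92 × 18.61 = 594 kΩ.

R_L(min) ≈ 594 kΩ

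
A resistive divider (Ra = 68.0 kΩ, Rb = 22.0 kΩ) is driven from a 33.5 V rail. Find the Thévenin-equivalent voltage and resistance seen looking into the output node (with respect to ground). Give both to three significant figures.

V_th = 8.19 V, R_th = 16.6 kΩ

V_th is the open-circuit tap voltage: 33.5 × 22.0/(68.0 + 22.0) = 8.19 V.
With the supply zeroed, Ra and Rb appear in parallel from the tap: R_th = Ra‖Rb = (68.0 × 22.0)/90.00 = 16.6 kΩ.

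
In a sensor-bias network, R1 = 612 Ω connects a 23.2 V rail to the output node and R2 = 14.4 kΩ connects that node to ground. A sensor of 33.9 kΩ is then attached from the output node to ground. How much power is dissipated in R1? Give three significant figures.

P ≈ 2.87 mW

Total resistance from the source is R1 + (R2‖R_L) = 10720 Ω, so I = 23.2/10720 Ω = 2.164 mA.
P = I²·R1 = (2.164 mA)² × 612 Ω = 2.87 mW.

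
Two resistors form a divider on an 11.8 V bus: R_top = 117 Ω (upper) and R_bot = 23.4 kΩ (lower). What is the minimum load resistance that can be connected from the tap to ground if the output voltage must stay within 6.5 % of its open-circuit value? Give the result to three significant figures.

R_L(min) ≈ 1.67 kΩ

Output resistance R_th = R_top‖R_bot = (117 × 23400)/23520 = 116.4 Ω.
The fractional drop is R_th/(R_th + R_L); requiring this ≤ 0.0650 gives R_L ≥ R_th(1/0.0650 − 1) = 116.4 × 14.38 = 1.67 kΩ.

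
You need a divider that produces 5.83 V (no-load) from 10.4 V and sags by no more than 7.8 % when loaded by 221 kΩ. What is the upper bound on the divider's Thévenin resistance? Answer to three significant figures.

R_th ≤ 18.7 kΩ

Loading drop = R_th/(R_th + R_L) ≤ 0.0780, so R_th ≤ R_L · ε/(1−ε) = 221 kΩ × 0.0780/0.9220 = 18.7 kΩ.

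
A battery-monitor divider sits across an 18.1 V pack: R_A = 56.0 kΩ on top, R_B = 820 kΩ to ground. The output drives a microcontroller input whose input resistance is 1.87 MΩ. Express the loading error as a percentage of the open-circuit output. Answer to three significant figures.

2.73 %

The divider's output (Thévenin) resistance is R_A‖R_B = 52.42 kΩ.
Fractional drop under load = R_th/(R_th + R_L) = 52.42 / (52.42 + 1870) = 0.02727.
So the output falls by 2.73 %.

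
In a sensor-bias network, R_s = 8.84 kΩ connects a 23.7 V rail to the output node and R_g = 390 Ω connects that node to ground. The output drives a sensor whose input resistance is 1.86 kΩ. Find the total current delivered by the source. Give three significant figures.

I ≈ 2.59 mA

R_g‖R_L = 322.4 Ω, so the source sees R_s + R_g‖R_L = 9162 Ω.
I = 23.7 V / 9162 Ω = 2.59 mA.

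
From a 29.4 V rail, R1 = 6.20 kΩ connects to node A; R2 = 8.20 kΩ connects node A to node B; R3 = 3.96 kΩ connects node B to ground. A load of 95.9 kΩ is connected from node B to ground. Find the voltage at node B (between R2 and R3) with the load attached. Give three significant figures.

At node B, R3 is in parallel with the load: R3‖R_L = 3.803 kΩ.
Below node A the resistance is R2 + (R3‖R_L) = 12.00 kΩ, so V_A = 29.4 × 12.00/18.20 = 19.39 V.
Then V_B = V_A × (R3‖R_L)/(R2 + R3‖R_L) = 19.39 × 3.803/12.00 = 6.14 V.

V ≈ 6.14 V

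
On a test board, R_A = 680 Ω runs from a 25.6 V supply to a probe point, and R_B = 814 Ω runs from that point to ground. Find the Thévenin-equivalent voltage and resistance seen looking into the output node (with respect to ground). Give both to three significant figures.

V_th is the open-circuit tap voltage: 25.6 × 814/(680 + 814) = 13.9 V.
With the supply zeroed, R_A and R_B appear in parallel from the tap: R_th = R_A‖R_B = (680 × 814)/1494 = 370 Ω.

V_th = 13.9 V, R_th = 370 Ω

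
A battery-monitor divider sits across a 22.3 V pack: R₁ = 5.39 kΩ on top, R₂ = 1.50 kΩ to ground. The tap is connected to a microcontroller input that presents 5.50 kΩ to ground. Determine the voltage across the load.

V_out ≈ 4.00 V

The load sits in parallel with R₂: R₂‖R_L = (1.50 × 5.50) / (1.50 + 5.50) = 1.179 kΩ.
V_out = 22.3 × 1.179 / (5.39 + 1.179) = 22.3 × 1.179/6.569 = 4.00 V.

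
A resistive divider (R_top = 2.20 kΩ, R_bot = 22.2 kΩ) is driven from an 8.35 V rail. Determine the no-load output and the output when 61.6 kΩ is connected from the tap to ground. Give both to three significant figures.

Unloaded: 7.60 V; loaded: 7.36 V

Open-circuit: V = 8.35 × 22.2/(2.20 + 22.2) = 7.60 V.
With the load, R_bot becomes R_bot‖R_L = 16.32 kΩ, so V = 8.35 × 16.32/18.52 = 7.36 V.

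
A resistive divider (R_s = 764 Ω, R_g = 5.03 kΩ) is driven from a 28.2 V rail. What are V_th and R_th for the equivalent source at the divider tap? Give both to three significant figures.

V_th is the open-circuit tap voltage: 28.2 × 5030/(764 + 5030) = 24.5 V.
With the supply zeroed, R_s and R_g appear in parallel from the tap: R_th = R_s‖R_g = (764 × 5030)/5794 = 663 Ω.

V_th = 24.5 V, R_th = 663 Ω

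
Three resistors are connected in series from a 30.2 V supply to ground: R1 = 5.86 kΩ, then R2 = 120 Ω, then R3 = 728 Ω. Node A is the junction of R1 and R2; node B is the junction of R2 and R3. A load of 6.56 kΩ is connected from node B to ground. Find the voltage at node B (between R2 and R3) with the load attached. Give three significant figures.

At node B, R3 is in parallel with the load: R3‖R_L = 655.3 Ω.
Below node A the resistance is R2 + (R3‖R_L) = 775.3 Ω, so V_A = 30.2 × 775.3/6635 = 3.529 V.
Then V_B = V_A × (R3‖R_L)/(R2 + R3‖R_L) = 3.529 × 655.3/775.3 = 2.98 V.

V ≈ 2.98 V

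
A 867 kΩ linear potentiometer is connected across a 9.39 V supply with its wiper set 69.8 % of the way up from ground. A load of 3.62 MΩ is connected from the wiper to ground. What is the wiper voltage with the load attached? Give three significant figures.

The wiper splits the pot into (1−α)R = 261.8 kΩ above and αR = 605.2 kΩ below.
Lower section ‖ load = 518.5 kΩ.
V_wiper = 9.39 × 518.5/(261.8 + 518.5) = 6.24 V.

V ≈ 6.24 V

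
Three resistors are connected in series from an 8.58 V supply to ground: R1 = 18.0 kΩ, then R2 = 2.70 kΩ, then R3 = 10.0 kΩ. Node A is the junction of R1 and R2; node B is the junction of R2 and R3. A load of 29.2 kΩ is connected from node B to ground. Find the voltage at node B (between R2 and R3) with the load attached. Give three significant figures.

V ≈ 2.27 V

At node B, R3 is in parallel with the load: R3‖R_L = 7.449 kΩ.
Below node A the resistance is R2 + (R3‖R_L) = 10.15 kΩ, so V_A = 8.58 × 10.15/28.15 = 3.093 V.
Then V_B = V_A × (R3‖R_L)/(R2 + R3‖R_L) = 3.093 × 7.449/10.15 = 2.27 V.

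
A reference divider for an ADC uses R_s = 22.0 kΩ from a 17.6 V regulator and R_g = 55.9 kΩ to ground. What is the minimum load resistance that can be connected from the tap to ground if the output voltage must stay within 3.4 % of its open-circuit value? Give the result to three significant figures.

Output resistance R_th = R_s‖R_g = (22.0 × 55.9)/77.90 = 15.79 kΩ.
The fractional drop is R_th/(R_th + R_L); requiring this ≤ 0.0340 gives R_L ≥ R_th(1/0.0340 − 1) = 15.79 × 28.41 = 449 kΩ.

R_L(min) ≈ 449 kΩ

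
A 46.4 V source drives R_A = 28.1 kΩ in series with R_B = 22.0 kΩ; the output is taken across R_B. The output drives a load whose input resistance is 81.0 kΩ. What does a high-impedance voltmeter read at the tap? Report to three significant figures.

The load sits in parallel with R_B: R_B‖R_L = (22.0 × 81.0) / (22.0 + 81.0) = 17.30 kΩ.
V_out = 46.4 × 17.30 / (28.1 + 17.30) = 46.4 × 17.30/45.40 = 17.7 V.

V_out ≈ 17.7 V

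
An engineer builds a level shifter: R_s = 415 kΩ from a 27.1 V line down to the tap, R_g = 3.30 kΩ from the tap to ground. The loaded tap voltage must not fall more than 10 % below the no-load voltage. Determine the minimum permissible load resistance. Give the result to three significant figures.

R_L(min) ≈ 29.5 kΩ

Output resistance R_th = R_s‖R_g = (415 × 3.30)/418.3 = 3.274 kΩ.
The fractional drop is R_th/(R_th + R_L); requiring this ≤ 0.100 gives R_L ≥ R_th(1/0.100 − 1) = 3.274 × 9.000 = 29.5 kΩ.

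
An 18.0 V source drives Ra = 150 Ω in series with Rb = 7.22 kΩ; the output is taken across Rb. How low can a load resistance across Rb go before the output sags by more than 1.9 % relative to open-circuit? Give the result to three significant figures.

Output resistance R_th = Ra‖Rb = (150 × 7220)/7370 = 146.9 Ω.
The fractional drop is R_th/(R_th + R_L); requiring this ≤ 0.0190 gives R_L ≥ R_th(1/0.0190 − 1) = 146.9 × 51.63 = 7.59 kΩ.

R_L(min) ≈ 7.59 kΩ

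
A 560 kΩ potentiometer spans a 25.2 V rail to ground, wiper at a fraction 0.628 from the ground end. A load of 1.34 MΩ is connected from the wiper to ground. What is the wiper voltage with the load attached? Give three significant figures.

V ≈ 14.4 V

The wiper splits the pot into (1−α)R = 208.3 kΩ above and αR = 351.7 kΩ below.
Lower section ‖ load = 278.6 kΩ.
V_wiper = 25.2 × 278.6/(208.3 + 278.6) = 14.4 V.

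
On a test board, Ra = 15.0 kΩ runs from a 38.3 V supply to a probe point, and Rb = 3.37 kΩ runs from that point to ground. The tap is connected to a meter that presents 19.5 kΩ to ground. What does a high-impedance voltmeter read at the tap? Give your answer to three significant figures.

V_out ≈ 6.16 V

The load sits in parallel with Rb: Rb‖R_L = (3.37 × 19.5) / (3.37 + 19.5) = 2.873 kΩ.
V_out = 38.3 × 2.873 / (15.0 + 2.873) = 38.3 × 2.873/17.87 = 6.16 V.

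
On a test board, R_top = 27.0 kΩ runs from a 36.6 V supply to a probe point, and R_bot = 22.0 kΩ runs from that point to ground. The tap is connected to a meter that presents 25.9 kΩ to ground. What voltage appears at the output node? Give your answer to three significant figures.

The load sits in parallel with R_bot: R_bot‖R_L = (22.0 × 25.9) / (22.0 + 25.9) = 11.90 kΩ.
V_out = 36.6 × 11.90 / (27.0 + 11.90) = 36.6 × 11.90/38.90 = 11.2 V.

V_out ≈ 11.2 V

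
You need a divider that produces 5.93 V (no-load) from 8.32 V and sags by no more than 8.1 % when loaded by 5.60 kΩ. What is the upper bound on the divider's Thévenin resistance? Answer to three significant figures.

R_th ≤ 494 Ω

Loading drop = R_th/(R_th + R_L) ≤ 0.0810, so R_th ≤ R_L · ε/(1−ε) = 5.60 kΩ × 0.0810/0.9190 = 494 Ω.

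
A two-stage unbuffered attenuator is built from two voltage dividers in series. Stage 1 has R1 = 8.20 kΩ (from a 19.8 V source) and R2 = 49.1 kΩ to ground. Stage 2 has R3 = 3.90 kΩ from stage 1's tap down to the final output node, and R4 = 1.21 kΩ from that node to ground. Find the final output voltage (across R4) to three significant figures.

V_out ≈ 1.69 V

Stage 2 presents R3+R4 = 5.110 kΩ as a load on stage 1's tap.
Stage 1's lower leg becomes R2‖(R3+R4) = 4.628 kΩ, so V_mid = 19.8 × 4.628/12.83 = 7.144 V.
Stage 2 is itself unloaded: V_out = V_mid × R4/(R3+R4) = 7.144 × 1.21/5.110 = 1.69 V.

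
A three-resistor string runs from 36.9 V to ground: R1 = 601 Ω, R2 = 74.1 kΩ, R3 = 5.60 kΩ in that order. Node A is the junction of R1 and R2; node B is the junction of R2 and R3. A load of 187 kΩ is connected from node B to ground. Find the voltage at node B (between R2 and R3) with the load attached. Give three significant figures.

V ≈ 2.50 V

At node B, R3 is in parallel with the load: R3‖R_L = 5437 Ω.
Below node A the resistance is R2 + (R3‖R_L) = 79540 Ω, so V_A = 36.9 × 79540/80140 = 36.62 V.
Then V_B = V_A × (R3‖R_L)/(R2 + R3‖R_L) = 36.62 × 5437/79540 = 2.50 V.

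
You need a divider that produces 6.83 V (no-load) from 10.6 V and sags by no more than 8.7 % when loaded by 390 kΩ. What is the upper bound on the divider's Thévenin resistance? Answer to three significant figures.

Loading drop = R_th/(R_th + R_L) ≤ 0.0870, so R_th ≤ R_L · ε/(1−ε) = 390 kΩ × 0.0870/0.9130 = 37.2 kΩ.
(Any R1, R2 with R2/(R1+R2) = 0.644 and R1‖R2 ≤ 37.2 kΩ will meet the spec.)

R_th ≤ 37.2 kΩ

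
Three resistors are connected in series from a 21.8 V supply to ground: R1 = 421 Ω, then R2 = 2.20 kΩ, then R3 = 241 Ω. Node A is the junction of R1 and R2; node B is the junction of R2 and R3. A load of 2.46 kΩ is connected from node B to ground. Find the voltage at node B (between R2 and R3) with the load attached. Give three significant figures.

V ≈ 1.68 V

At node B, R3 is in parallel with the load: R3‖R_L = 219.5 Ω.
Below node A the resistance is R2 + (R3‖R_L) = 2419 Ω, so V_A = 21.8 × 2419/2840 = 18.57 V.
Then V_B = V_A × (R3‖R_L)/(R2 + R3‖R_L) = 18.57 × 219.5/2419 = 1.68 V.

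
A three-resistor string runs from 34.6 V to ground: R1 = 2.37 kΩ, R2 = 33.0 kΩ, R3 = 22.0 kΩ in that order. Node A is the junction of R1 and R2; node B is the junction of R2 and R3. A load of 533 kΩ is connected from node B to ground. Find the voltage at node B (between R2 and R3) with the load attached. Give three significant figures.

At node B, R3 is in parallel with the load: R3‖R_L = 21.13 kΩ.
Below node A the resistance is R2 + (R3‖R_L) = 54.13 kΩ, so V_A = 34.6 × 54.13/56.50 = 33.15 V.
Then V_B = V_A × (R3‖R_L)/(R2 + R3‖R_L) = 33.15 × 21.13/54.13 = 12.9 V.

V ≈ 12.9 V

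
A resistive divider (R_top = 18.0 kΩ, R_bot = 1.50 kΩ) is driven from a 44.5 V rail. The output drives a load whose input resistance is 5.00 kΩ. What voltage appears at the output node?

The load sits in parallel with R_bot: R_bot‖R_L = (1.50 × 5.00) / (1.50 + 5.00) = 1.154 kΩ.
V_out = 44.5 × 1.154 / (18.0 + 1.154) = 44.5 × 1.154/19.15 = 2.68 V.

V_out ≈ 2.68 V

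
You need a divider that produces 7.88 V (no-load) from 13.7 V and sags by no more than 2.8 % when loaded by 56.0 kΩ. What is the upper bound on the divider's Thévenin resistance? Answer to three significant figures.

R_th ≤ 1.61 kΩ

Loading drop = R_th/(R_th + R_L) ≤ 0.0280, so R_th ≤ R_L · ε/(1−ε) = 56.0 kΩ × 0.0280/0.9720 = 1.61 kΩ.
(Any R1, R2 with R2/(R1+R2) = 0.575 and R1‖R2 ≤ 1.61 kΩ will meet the spec.)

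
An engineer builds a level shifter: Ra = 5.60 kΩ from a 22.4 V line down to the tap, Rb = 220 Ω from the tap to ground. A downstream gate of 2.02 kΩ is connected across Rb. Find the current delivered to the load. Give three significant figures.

Rb‖R_L = 198.4 Ω; V_out = 22.4 × 198.4/5798 = 0.7664 V.
I_L = V_out / R_L = 0.7664 / 2.02 kΩ = 0.379 mA.

I_L ≈ 0.379 mA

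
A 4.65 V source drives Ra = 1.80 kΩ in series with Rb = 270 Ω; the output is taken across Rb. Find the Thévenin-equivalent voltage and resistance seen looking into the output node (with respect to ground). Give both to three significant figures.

V_th is the open-circuit tap voltage: 4.65 × 270/(1800 + 270) = 0.607 V.
With the supply zeroed, Ra and Rb appear in parallel from the tap: R_th = Ra‖Rb = (1800 × 270)/2070 = 235 Ω.

V_th = 0.607 V, R_th = 235 Ω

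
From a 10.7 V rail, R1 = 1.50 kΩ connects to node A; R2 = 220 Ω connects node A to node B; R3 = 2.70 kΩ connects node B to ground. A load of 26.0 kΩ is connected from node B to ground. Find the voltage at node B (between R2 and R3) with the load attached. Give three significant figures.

V ≈ 6.28 V

At node B, R3 is in parallel with the load: R3‖R_L = 2446 Ω.
Below node A the resistance is R2 + (R3‖R_L) = 2666 Ω, so V_A = 10.7 × 2666/4166 = 6.847 V.
Then V_B = V_A × (R3‖R_L)/(R2 + R3‖R_L) = 6.847 × 2446/2666 = 6.28 V.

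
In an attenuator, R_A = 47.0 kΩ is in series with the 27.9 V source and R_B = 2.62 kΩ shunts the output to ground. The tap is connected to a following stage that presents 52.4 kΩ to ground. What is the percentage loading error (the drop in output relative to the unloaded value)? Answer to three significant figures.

The divider's output (Thévenin) resistance is R_A‖R_B = 2.482 kΩ.
Fractional drop under load = R_th/(R_th + R_L) = 2.482 / (2.482 + 52.4) = 0.04522.
So the output falls by 4.52 %.

4.52 %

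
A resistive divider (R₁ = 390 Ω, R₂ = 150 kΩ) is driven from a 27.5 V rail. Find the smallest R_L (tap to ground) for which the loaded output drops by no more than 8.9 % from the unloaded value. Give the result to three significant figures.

R_L(min) ≈ 3.98 kΩ

Output resistance R_th = R₁‖R₂ = (390 × 150000)/150400 = 389.0 Ω.
The fractional drop is R_th/(R_th + R_L); requiring this ≤ 0.0890 gives R_L ≥ R_th(1/0.0890 − 1) = 389.0 × 10.24 = 3.98 kΩ.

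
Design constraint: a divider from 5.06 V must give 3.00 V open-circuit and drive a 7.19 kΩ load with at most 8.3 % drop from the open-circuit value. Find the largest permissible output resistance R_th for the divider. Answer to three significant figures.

R_th ≤ 651 Ω

Loading drop = R_th/(R_th + R_L) ≤ 0.0830, so R_th ≤ R_L · ε/(1−ε) = 7.19 kΩ × 0.0830/0.9170 = 651 Ω.
(Any R1, R2 with R2/(R1+R2) = 0.593 and R1‖R2 ≤ 651 Ω will meet the spec.)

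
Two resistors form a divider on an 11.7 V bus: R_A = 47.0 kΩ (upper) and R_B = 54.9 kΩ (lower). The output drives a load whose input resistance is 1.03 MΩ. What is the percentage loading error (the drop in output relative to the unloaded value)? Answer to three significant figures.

2.40 %

The divider's output (Thévenin) resistance is R_A‖R_B = 25.32 kΩ.
Fractional drop under load = R_th/(R_th + R_L) = 25.32 / (25.32 + 1030) = 0.02399.
So the output falls by 2.40 %.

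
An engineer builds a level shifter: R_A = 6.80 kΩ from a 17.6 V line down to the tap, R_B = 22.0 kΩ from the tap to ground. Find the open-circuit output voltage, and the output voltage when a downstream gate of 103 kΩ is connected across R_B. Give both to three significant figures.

Open-circuit: V = 17.6 × 22.0/(6.80 + 22.0) = 13.4 V.
With the load, R_B becomes R_B‖R_L = 18.13 kΩ, so V = 17.6 × 18.13/24.93 = 12.8 V.

Unloaded: 13.4 V; loaded: 12.8 V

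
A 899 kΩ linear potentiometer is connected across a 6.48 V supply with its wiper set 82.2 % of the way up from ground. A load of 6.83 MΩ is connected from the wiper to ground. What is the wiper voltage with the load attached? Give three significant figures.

The wiper splits the pot into (1−α)R = 160.0 kΩ above and αR = 739.0 kΩ below.
Lower section ‖ load = 666.8 kΩ.
V_wiper = 6.48 × 666.8/(160.0 + 666.8) = 5.23 V.

V ≈ 5.23 V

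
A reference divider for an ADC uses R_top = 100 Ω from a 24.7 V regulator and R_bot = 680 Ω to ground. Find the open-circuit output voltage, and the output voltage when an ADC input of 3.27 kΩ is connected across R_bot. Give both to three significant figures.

Unloaded: 21.5 V; loaded: 21.0 V

Open-circuit: V = 24.7 × 680/(100 + 680) = 21.5 V.
With the load, R_bot becomes R_bot‖R_L = 562.9 Ω, so V = 24.7 × 562.9/662.9 = 21.0 V.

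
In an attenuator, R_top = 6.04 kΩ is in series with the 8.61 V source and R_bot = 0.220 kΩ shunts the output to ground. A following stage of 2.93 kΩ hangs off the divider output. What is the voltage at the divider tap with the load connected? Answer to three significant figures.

The load sits in parallel with R_bot: R_bot‖R_L = (220 × 2930) / (220 + 2930) = 204.6 Ω.
V_out = 8.61 × 204.6 / (6040 + 204.6) = 8.61 × 204.6/6245 = 0.282 V.

V_out ≈ 0.282 V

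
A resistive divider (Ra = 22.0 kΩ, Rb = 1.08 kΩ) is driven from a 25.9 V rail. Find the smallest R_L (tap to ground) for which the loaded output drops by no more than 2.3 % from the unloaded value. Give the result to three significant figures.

Output resistance R_th = Ra‖Rb = (22.0 × 1.08)/23.08 = 1.029 kΩ.
The fractional drop is R_th/(R_th + R_L); requiring this ≤ 0.0230 gives R_L ≥ R_th(1/0.0230 − 1) = 1.029 × 42.48 = 43.7 kΩ.

R_L(min) ≈ 43.7 kΩ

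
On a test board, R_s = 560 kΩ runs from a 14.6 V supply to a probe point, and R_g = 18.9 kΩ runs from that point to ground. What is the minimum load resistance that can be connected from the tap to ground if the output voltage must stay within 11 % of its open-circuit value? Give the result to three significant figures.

R_L(min) ≈ 148 kΩ

Output resistance R_th = R_s‖R_g = (560 × 18.9)/578.9 = 18.28 kΩ.
The fractional drop is R_th/(R_th + R_L); requiring this ≤ 0.110 gives R_L ≥ R_th(1/0.110 − 1) = 18.28 × 8.091 = 148 kΩ.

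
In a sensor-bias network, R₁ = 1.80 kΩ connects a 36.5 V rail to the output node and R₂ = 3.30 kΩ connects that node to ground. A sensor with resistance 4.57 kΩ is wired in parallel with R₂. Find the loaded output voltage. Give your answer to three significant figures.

V_out ≈ 18.8 V

The load sits in parallel with R₂: R₂‖R_L = (3.30 × 4.57) / (3.30 + 4.57) = 1.916 kΩ.
V_out = 36.5 × 1.916 / (1.80 + 1.916) = 36.5 × 1.916/3.716 = 18.8 V.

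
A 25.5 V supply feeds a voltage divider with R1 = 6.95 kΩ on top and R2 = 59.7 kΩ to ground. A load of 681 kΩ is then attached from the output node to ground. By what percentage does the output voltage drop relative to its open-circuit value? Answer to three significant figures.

The divider's output (Thévenin) resistance is R1‖R2 = 6.225 kΩ.
Fractional drop under load = R_th/(R_th + R_L) = 6.225 / (6.225 + 681) = 0.009059.
So the output falls by 0.906 %.

0.906 %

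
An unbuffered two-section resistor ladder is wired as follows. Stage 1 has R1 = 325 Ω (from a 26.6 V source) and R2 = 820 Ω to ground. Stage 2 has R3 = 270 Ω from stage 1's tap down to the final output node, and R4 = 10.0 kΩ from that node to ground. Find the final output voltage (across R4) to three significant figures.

Stage 2 presents R3+R4 = 10270 Ω as a load on stage 1's tap.
Stage 1's lower leg becomes R2‖(R3+R4) = 759.4 Ω, so V_mid = 26.6 × 759.4/1084 = 18.63 V.
Stage 2 is itself unloaded: V_out = V_mid × R4/(R3+R4) = 18.63 × 10000/10270 = 18.1 V.

V_out ≈ 18.1 V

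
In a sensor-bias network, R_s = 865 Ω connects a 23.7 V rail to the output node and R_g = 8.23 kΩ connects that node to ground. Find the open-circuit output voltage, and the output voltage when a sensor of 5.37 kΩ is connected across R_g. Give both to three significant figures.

Unloaded: 21.4 V; loaded: 18.7 V

Open-circuit: V = 23.7 × 8230/(865 + 8230) = 21.4 V.
With the load, R_g becomes R_g‖R_L = 3250 Ω, so V = 23.7 × 3250/4115 = 18.7 V.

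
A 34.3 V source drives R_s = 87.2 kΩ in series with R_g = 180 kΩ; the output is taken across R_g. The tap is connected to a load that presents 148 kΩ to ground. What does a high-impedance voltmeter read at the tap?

V_out ≈ 16.5 V

The load sits in parallel with R_g: R_g‖R_L = (180 × 148) / (180 + 148) = 81.22 kΩ.
V_out = 34.3 × 81.22 / (87.2 + 81.22) = 34.3 × 81.22/168.4 = 16.5 V.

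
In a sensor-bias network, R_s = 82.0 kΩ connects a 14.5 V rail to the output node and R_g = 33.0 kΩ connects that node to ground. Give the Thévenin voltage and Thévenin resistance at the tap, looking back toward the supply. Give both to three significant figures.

V_th is the open-circuit tap voltage: 14.5 × 33.0/(82.0 + 33.0) = 4.16 V.
With the supply zeroed, R_s and R_g appear in parallel from the tap: R_th = R_s‖R_g = (82.0 × 33.0)/115.0 = 23.5 kΩ.

V_th = 4.16 V, R_th = 23.5 kΩ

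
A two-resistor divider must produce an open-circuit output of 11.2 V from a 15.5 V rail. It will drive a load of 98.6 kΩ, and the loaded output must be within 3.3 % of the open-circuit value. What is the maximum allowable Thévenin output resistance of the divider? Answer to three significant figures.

Loading drop = R_th/(R_th + R_L) ≤ 0.0330, so R_th ≤ R_L · ε/(1−ε) = 98.6 kΩ × 0.0330/0.9670 = 3.36 kΩ.

R_th ≤ 3.36 kΩ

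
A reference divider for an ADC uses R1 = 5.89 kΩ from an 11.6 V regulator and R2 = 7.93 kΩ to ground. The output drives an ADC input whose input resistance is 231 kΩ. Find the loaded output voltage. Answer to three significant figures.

The load sits in parallel with R2: R2‖R_L = (7.93 × 231) / (7.93 + 231) = 7.667 kΩ.
V_out = 11.6 × 7.667 / (5.89 + 7.667) = 11.6 × 7.667/13.56 = 6.56 V.

V_out ≈ 6.56 V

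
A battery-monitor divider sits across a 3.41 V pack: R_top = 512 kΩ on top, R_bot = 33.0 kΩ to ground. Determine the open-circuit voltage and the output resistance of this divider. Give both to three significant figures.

V_th is the open-circuit tap voltage: 3.41 × 33.0/(512 + 33.0) = 0.206 V.
With the supply zeroed, R_top and R_bot appear in parallel from the tap: R_th = R_top‖R_bot = (512 × 33.0)/545.0 = 31.0 kΩ.

V_th = 0.206 V, R_th = 31.0 kΩ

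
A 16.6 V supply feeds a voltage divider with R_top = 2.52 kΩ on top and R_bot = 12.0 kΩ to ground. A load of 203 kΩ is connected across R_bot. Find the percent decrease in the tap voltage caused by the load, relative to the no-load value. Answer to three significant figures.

The divider's output (Thévenin) resistance is R_top‖R_bot = 2.083 kΩ.
Fractional drop under load = R_th/(R_th + R_L) = 2.083 / (2.083 + 203) = 0.01016.
So the output falls by 1.02 %.

1.02 %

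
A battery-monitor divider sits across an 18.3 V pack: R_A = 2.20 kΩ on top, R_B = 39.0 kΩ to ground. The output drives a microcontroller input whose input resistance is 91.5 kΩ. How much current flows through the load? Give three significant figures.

R_B‖R_L = 27.34 kΩ; V_out = 18.3 × 27.34/29.54 = 16.94 V.
I_L = V_out / R_L = 16.94 / 91.5 kΩ = 0.185 mA.

I_L ≈ 0.185 mA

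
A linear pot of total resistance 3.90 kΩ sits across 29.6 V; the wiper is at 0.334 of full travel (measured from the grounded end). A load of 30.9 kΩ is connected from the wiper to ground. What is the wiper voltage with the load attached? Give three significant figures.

V ≈ 9.62 V

The wiper splits the pot into (1−α)R = 2.597 kΩ above and αR = 1.303 kΩ below.
Lower section ‖ load = 1.250 kΩ.
V_wiper = 29.6 × 1.250/(2.597 + 1.250) = 9.62 V.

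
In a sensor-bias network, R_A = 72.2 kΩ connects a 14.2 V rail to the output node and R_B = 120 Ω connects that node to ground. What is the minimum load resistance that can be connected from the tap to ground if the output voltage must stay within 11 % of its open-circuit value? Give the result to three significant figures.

R_L(min) ≈ 969 Ω

Output resistance R_th = R_A‖R_B = (72200 × 120)/72320 = 119.8 Ω.
The fractional drop is R_th/(R_th + R_L); requiring this ≤ 0.110 gives R_L ≥ R_th(1/0.110 − 1) = 119.8 × 8.091 = 969 Ω.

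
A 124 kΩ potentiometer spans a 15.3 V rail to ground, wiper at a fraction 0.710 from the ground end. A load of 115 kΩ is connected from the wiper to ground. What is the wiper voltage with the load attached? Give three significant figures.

V ≈ 8.89 V

The wiper splits the pot into (1−α)R = 35.96 kΩ above and αR = 88.04 kΩ below.
Lower section ‖ load = 49.87 kΩ.
V_wiper = 15.3 × 49.87/(35.96 + 49.87) = 8.89 V.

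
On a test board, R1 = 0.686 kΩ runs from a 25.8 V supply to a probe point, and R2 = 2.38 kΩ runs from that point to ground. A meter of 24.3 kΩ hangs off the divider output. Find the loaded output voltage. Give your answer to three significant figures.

V_out ≈ 19.6 V

The load sits in parallel with R2: R2‖R_L = (2380 × 24300) / (2380 + 24300) = 2168 Ω.
V_out = 25.8 × 2168 / (686 + 2168) = 25.8 × 2168/2854 = 19.6 V.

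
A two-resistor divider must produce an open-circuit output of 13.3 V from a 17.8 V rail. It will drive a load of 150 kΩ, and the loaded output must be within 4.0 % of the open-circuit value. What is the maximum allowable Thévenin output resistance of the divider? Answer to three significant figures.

Loading drop = R_th/(R_th + R_L) ≤ 0.0400, so R_th ≤ R_L · ε/(1−ε) = 150 kΩ × 0.0400/0.9600 = 6.25 kΩ.
(Any R1, R2 with R2/(R1+R2) = 0.747 and R1‖R2 ≤ 6.25 kΩ will meet the spec.)

R_th ≤ 6.25 kΩ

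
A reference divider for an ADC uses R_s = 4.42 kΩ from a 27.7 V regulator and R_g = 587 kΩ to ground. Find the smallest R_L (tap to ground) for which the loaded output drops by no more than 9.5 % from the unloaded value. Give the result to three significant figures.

Output resistance R_th = R_s‖R_g = (4.42 × 587)/591.4 = 4.387 kΩ.
The fractional drop is R_th/(R_th + R_L); requiring this ≤ 0.0950 gives R_L ≥ R_th(1/0.0950 − 1) = 4.387 × 9.526 = 41.8 kΩ.

R_L(min) ≈ 41.8 kΩ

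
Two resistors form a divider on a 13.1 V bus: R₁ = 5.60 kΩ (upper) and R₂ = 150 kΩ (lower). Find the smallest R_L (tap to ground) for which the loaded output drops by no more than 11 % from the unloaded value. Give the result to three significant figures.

Output resistance R_th = R₁‖R₂ = (5.60 × 150)/155.6 = 5.398 kΩ.
The fractional drop is R_th/(R_th + R_L); requiring this ≤ 0.110 gives R_L ≥ R_th(1/0.110 − 1) = 5.398 × 8.091 = 43.7 kΩ.

R_L(min) ≈ 43.7 kΩ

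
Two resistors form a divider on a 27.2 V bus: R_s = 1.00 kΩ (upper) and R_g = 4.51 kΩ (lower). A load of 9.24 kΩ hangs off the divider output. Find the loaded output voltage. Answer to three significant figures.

The load sits in parallel with R_g: R_g‖R_L = (4.51 × 9.24) / (4.51 + 9.24) = 3.031 kΩ.
V_out = 27.2 × 3.031 / (1.00 + 3.031) = 27.2 × 3.031/4.031 = 20.5 V.

V_out ≈ 20.5 V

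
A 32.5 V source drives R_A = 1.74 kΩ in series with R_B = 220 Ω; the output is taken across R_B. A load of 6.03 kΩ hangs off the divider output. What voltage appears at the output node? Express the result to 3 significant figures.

The load sits in parallel with R_B: R_B‖R_L = (220 × 6030) / (220 + 6030) = 212.3 Ω.
V_out = 32.5 × 212.3 / (1740 + 212.3) = 32.5 × 212.3/1952 = 3.53 V.

V_out ≈ 3.53 V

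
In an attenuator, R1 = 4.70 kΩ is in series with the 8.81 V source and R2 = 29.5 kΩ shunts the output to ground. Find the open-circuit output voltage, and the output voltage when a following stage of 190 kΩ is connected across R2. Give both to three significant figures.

Open-circuit: V = 8.81 × 29.5/(4.70 + 29.5) = 7.60 V.
With the load, R2 becomes R2‖R_L = 25.54 kΩ, so V = 8.81 × 25.54/30.24 = 7.44 V.

Unloaded: 7.60 V; loaded: 7.44 V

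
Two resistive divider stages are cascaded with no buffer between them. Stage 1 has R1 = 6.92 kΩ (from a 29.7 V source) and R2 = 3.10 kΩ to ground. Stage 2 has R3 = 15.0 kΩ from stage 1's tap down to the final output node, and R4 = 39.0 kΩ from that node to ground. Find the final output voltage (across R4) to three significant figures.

V_out ≈ 6.38 V

Stage 2 presents R3+R4 = 54.00 kΩ as a load on stage 1's tap.
Stage 1's lower leg becomes R2‖(R3+R4) = 2.932 kΩ, so V_mid = 29.7 × 2.932/9.852 = 8.838 V.
Stage 2 is itself unloaded: V_out = V_mid × R4/(R3+R4) = 8.838 × 39.0/54.00 = 6.38 V.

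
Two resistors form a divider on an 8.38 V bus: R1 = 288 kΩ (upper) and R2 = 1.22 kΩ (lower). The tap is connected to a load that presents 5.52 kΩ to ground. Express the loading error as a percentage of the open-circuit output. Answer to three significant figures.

18.0 %

The divider's output (Thévenin) resistance is R1‖R2 = 1.215 kΩ.
Fractional drop under load = R_th/(R_th + R_L) = 1.215 / (1.215 + 5.52) = 0.1804.
So the output falls by 18.0 %.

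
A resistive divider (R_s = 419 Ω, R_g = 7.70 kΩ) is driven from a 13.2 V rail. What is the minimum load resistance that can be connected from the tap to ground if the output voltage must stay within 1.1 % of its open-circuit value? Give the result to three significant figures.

R_L(min) ≈ 35.7 kΩ

Output resistance R_th = R_s‖R_g = (419 × 7700)/8119 = 397.4 Ω.
The fractional drop is R_th/(R_th + R_L); requiring this ≤ 0.0110 gives R_L ≥ R_th(1/0.0110 − 1) = 397.4 × 89.91 = 35.7 kΩ.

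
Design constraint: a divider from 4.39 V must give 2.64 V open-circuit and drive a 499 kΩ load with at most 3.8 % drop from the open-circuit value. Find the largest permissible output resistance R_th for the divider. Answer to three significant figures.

R_th ≤ 19.7 kΩ

Loading drop = R_th/(R_th + R_L) ≤ 0.0380, so R_th ≤ R_L · ε/(1−ε) = 499 kΩ × 0.0380/0.9620 = 19.7 kΩ.
(Any R1, R2 with R2/(R1+R2) = 0.601 and R1‖R2 ≤ 19.7 kΩ will meet the spec.)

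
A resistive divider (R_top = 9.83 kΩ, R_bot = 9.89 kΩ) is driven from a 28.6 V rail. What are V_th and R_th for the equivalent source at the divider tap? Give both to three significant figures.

V_th is the open-circuit tap voltage: 28.6 × 9.89/(9.83 + 9.89) = 14.3 V.
With the supply zeroed, R_top and R_bot appear in parallel from the tap: R_th = R_top‖R_bot = (9.83 × 9.89)/19.72 = 4.93 kΩ.

V_th = 14.3 V, R_th = 4.93 kΩ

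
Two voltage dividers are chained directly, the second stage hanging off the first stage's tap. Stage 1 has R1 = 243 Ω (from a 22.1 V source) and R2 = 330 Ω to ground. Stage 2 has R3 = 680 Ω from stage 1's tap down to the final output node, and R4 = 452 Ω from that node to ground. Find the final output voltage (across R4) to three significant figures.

Stage 2 presents R3+R4 = 1132 Ω as a load on stage 1's tap.
Stage 1's lower leg becomes R2‖(R3+R4) = 255.5 Ω, so V_mid = 22.1 × 255.5/498.5 = 11.33 V.
Stage 2 is itself unloaded: V_out = V_mid × R4/(R3+R4) = 11.33 × 452/1132 = 4.52 V.

V_out ≈ 4.52 V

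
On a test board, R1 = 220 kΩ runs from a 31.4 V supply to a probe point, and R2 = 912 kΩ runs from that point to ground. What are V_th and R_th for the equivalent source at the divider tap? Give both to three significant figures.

V_th = 25.3 V, R_th = 177 kΩ

V_th is the open-circuit tap voltage: 31.4 × 912/(220 + 912) = 25.3 V.
With the supply zeroed, R1 and R2 appear in parallel from the tap: R_th = R1‖R2 = (220 × 912)/1132 = 177 kΩ.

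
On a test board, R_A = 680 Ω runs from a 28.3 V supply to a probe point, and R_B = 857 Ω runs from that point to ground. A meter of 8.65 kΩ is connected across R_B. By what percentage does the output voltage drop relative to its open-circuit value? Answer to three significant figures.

4.20 %

The divider's output (Thévenin) resistance is R_A‖R_B = 379.2 Ω.
Fractional drop under load = R_th/(R_th + R_L) = 379.2 / (379.2 + 8650) = 0.04199.
So the output falls by 4.20 %.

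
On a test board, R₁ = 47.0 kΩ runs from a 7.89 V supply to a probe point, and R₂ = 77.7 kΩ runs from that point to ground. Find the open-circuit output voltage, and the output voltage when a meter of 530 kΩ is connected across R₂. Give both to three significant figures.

Open-circuit: V = 7.89 × 77.7/(47.0 + 77.7) = 4.92 V.
With the load, R₂ becomes R₂‖R_L = 67.77 kΩ, so V = 7.89 × 67.77/114.8 = 4.66 V.

Unloaded: 4.92 V; loaded: 4.66 V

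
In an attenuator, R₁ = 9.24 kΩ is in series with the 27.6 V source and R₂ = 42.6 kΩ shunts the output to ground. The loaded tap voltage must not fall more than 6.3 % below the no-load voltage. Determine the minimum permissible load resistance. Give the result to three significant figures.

Output resistance R_th = R₁‖R₂ = (9.24 × 42.6)/51.84 = 7.593 kΩ.
The fractional drop is R_th/(R_th + R_L); requiring this ≤ 0.0630 gives R_L ≥ R_th(1/0.0630 − 1) = 7.593 × 14.87 = 113 kΩ.

R_L(min) ≈ 113 kΩ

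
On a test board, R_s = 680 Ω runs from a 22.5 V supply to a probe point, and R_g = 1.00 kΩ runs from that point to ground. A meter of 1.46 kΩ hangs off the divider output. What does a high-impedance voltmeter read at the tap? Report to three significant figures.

The load sits in parallel with R_g: R_g‖R_L = (1000 × 1460) / (1000 + 1460) = 593.5 Ω.
V_out = 22.5 × 593.5 / (680 + 593.5) = 22.5 × 593.5/1273 = 10.5 V.

V_out ≈ 10.5 V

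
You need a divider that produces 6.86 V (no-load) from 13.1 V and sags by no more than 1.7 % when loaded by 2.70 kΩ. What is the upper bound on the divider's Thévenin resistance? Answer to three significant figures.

Loading drop = R_th/(R_th + R_L) ≤ 0.0170, so R_th ≤ R_L · ε/(1−ε) = 2.70 kΩ × 0.0170/0.9830 = 46.7 Ω.
(Any R1, R2 with R2/(R1+R2) = 0.524 and R1‖R2 ≤ 46.7 Ω will meet the spec.)

R_th ≤ 46.7 Ω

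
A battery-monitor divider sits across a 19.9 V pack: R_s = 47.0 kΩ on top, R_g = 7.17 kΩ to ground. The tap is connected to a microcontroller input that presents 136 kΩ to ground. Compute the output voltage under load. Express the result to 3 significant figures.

The load sits in parallel with R_g: R_g‖R_L = (7.17 × 136) / (7.17 + 136) = 6.811 kΩ.
V_out = 19.9 × 6.811 / (47.0 + 6.811) = 19.9 × 6.811/53.81 = 2.52 V.

V_out ≈ 2.52 V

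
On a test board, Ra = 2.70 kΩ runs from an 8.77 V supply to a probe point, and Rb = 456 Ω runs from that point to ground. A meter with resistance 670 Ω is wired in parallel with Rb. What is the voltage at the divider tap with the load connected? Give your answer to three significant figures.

The load sits in parallel with Rb: Rb‖R_L = (456 × 670) / (456 + 670) = 271.3 Ω.
V_out = 8.77 × 271.3 / (2700 + 271.3) = 8.77 × 271.3/2971 = 0.801 V.

V_out ≈ 0.801 V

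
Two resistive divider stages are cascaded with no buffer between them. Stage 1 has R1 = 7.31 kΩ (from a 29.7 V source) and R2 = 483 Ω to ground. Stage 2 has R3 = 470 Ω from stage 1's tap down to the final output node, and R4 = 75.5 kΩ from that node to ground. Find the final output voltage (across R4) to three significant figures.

Stage 2 presents R3+R4 = 75970 Ω as a load on stage 1's tap.
Stage 1's lower leg becomes R2‖(R3+R4) = 479.9 Ω, so V_mid = 29.7 × 479.9/7790 = 1.830 V.
Stage 2 is itself unloaded: V_out = V_mid × R4/(R3+R4) = 1.830 × 75500/75970 = 1.82 V.

V_out ≈ 1.82 V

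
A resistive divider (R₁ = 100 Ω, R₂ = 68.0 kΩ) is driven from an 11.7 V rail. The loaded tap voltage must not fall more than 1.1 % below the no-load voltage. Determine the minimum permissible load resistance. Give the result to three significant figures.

Output resistance R_th = R₁‖R₂ = (100 × 68000)/68100 = 99.85 Ω.
The fractional drop is R_th/(R_th + R_L); requiring this ≤ 0.0110 gives R_L ≥ R_th(1/0.0110 − 1) = 99.85 × 89.91 = 8.98 kΩ.

R_L(min) ≈ 8.98 kΩ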